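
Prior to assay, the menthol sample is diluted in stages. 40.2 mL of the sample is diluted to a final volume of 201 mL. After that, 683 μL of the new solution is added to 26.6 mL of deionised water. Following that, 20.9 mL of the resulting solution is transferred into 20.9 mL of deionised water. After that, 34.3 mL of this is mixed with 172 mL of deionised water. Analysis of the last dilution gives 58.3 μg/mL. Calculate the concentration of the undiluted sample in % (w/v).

Overall dilution factor = 5 × 39.95 × 2 × 6.015 = 2403.
Original = 58.3 μg/mL × 2403 = 1.40 × 10⁵ μg/mL = 14.0 % (w/v).

14.0 % (w/v)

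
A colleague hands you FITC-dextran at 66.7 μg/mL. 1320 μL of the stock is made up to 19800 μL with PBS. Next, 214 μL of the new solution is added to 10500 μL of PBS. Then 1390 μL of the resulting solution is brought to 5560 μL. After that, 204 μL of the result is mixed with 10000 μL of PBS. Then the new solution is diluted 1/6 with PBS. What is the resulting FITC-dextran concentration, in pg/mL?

74.0 pg/mL

Overall dilution factor = 15 × 50.07 × 4 × 50.02 × 6 = 9.02 × 10⁵.
66.7 μg/mL / 9.02 × 10⁵ = 7.40 × 10⁻⁵ μg/mL = 74.0 pg/mL.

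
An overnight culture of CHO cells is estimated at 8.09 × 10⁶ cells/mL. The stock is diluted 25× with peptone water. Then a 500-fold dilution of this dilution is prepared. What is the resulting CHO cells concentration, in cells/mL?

Overall dilution factor = 25 × 500 = 1.25 × 10⁴.
8.09 × 10⁶ cells/mL / 1.25 × 10⁴ = 647 cells/mL.

647 cells/mL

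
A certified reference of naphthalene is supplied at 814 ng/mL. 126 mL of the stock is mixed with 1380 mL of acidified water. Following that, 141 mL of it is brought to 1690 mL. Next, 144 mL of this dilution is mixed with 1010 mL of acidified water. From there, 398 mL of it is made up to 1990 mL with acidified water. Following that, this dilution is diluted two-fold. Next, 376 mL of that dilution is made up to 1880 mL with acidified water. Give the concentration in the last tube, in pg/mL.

14.2 pg/mL

Overall dilution factor = 11.95 × 11.99 × 8.014 × 5 × 2 × 5 = 5.74 × 10⁴.
814 ng/mL / 5.74 × 10⁴ = 0.0142 ng/mL = 14.2 pg/mL.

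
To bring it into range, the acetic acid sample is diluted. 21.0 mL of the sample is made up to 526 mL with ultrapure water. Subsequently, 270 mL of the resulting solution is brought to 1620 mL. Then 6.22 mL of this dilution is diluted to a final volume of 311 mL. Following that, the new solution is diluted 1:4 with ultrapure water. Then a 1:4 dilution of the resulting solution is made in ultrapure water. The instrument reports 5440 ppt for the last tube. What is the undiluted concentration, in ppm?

Overall dilution factor = 25.05 × 6 × 50 × 4 × 4 = 1.20 × 10⁵.
Original = 5440 ppt × 1.20 × 10⁵ = 6.54 × 10⁸ ppt = 654 ppm.

654 ppm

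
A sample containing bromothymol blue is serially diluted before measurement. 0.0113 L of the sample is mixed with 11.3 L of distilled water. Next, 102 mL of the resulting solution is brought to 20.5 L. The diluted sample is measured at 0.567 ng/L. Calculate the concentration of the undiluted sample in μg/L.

114 μg/L

Overall dilution factor = 1001 × 201.0 = 2.01 × 10⁵.
Original = 0.567 ng/L × 2.01 × 10⁵ = 1.14 × 10⁵ ng/L = 114 μg/L.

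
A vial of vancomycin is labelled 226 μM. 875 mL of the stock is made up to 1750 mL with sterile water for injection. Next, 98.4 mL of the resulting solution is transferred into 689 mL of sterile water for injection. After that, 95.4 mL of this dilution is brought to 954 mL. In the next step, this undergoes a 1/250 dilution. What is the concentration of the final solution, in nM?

5.65 nM

Overall dilution factor = 2 × 8.002 × 10 × 250 = 4.00 × 10⁴.
226 μM / 4.00 × 10⁴ = 5.65 × 10⁻³ μM = 5.65 nM.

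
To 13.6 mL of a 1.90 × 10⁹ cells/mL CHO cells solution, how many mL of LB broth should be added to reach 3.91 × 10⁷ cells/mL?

647 mL

V₂ = C₁V₁/C₂ = 1.90 × 10⁹ × 13.6 / 3.91 × 10⁷ = 661 mL.
Diluent to add = V₂ − V₁ = 661 − 13.6 = 647 mL.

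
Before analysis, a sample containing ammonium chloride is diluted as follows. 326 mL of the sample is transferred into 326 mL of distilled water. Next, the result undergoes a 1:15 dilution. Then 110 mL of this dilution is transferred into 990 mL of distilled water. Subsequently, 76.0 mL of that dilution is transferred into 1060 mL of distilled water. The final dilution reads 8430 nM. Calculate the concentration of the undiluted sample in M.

0.0378 M

Overall dilution factor = 2 × 15 × 10 × 14.95 = 4484.
Original = 8430 nM × 4484 = 3.78 × 10⁷ nM = 0.0378 M.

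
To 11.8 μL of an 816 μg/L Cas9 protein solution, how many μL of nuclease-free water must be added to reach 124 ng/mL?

65.9 μL

124 ng/mL = 124 μg/L.
V₂ = C₁V₁/C₂ = 816 × 11.8 / 124 = 77.7 μL.
Diluent to add = V₂ − V₁ = 77.7 − 11.8 = 65.9 μL.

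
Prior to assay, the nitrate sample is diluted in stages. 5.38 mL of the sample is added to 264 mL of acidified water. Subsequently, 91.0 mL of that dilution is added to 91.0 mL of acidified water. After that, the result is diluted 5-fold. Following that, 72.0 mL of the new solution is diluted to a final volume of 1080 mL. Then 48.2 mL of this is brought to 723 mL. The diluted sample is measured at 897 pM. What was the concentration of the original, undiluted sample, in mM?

Overall dilution factor = 50.07 × 2 × 5 × 15 × 15 = 1.13 × 10⁵.
Original = 897 pM × 1.13 × 10⁵ = 1.01 × 10⁸ pM = 0.101 mM.

0.101 mM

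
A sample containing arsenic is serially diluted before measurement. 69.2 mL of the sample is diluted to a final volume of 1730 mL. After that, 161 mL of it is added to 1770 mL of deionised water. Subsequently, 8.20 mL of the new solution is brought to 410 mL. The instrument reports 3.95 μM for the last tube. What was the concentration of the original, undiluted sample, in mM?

Overall dilution factor = 25 × 11.99 × 50 = 1.50 × 10⁴.
Original = 3.95 μM × 1.50 × 10⁴ = 5.92 × 10⁴ μM = 59.2 mM.

59.2 mM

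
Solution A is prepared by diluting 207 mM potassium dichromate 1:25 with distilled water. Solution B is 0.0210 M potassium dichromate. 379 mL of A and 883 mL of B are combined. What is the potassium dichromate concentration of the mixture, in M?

0.0172 M

C_A = 207 mM / 25 = 8.28 mM.
C_B = 0.0210 M = 21.0 mM.
C_mix = (C_A·V_A + C_B·V_B)/(V_A + V_B) = (8.28×379 + 21.0×883) / 1262 = 17.2 mM = 0.0172 M.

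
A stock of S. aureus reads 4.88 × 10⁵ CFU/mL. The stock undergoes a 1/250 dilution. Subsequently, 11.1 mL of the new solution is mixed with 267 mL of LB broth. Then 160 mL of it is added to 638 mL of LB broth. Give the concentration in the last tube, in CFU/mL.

15.6 CFU/mL

Overall dilution factor = 250 × 25.05 × 4.987 = 3.12 × 10⁴.
4.88 × 10⁵ CFU/mL / 3.12 × 10⁴ = 15.6 CFU/mL.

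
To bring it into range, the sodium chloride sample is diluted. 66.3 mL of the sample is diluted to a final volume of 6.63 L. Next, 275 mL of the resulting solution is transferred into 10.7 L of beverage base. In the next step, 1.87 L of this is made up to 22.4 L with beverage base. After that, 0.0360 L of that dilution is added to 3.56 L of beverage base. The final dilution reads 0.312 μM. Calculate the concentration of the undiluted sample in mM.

Overall dilution factor = 100 × 39.91 × 11.98 × 99.89 = 4.78 × 10⁶.
Original = 0.312 μM × 4.78 × 10⁶ = 1.49 × 10⁶ μM = 1490 mM.

1490 mM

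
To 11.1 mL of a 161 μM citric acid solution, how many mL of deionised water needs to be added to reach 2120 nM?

2120 nM = 2.12 μM.
V₂ = C₁V₁/C₂ = 161 × 11.1 / 2.12 = 843 mL.
Diluent to add = V₂ − V₁ = 843 − 11.1 = 832 mL.

832 mL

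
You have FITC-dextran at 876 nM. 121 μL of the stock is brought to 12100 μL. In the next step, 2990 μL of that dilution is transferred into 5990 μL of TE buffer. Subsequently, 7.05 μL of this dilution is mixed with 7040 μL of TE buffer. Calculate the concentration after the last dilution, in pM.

2.92 pM

Overall dilution factor = 100 × 3.003 × 999.6 = 3.00 × 10⁵.
876 nM / 3.00 × 10⁵ = 2.92 × 10⁻³ nM = 2.92 pM.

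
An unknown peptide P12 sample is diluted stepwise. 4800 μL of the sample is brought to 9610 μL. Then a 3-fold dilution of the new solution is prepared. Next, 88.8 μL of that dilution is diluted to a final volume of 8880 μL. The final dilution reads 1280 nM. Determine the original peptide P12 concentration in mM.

0.769 mM

Overall dilution factor = 2.002 × 3 × 100 = 601.
Original = 1280 nM × 601 = 7.69 × 10⁵ nM = 0.769 mM.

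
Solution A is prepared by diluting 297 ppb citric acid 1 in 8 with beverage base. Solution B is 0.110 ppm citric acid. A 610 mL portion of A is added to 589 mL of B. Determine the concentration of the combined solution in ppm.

0.0729 ppm

C_A = 297 ppb / 8 = 37.1 ppb.
C_B = 0.110 ppm = 110 ppb.
C_mix = (C_A·V_A + C_B·V_B)/(V_A + V_B) = (37.1×610 + 110×589) / 1199 = 72.9 ppb = 0.0729 ppm.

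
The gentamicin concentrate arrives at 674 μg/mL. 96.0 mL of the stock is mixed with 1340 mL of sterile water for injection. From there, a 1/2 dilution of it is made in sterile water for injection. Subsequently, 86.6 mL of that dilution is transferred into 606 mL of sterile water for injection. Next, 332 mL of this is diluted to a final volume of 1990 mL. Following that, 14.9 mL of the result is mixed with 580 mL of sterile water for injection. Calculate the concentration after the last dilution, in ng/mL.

11.8 ng/mL

Overall dilution factor = 14.96 × 2 × 7.998 × 5.994 × 39.93 = 5.73 × 10⁴.
674 μg/mL / 5.73 × 10⁴ = 0.0118 μg/mL = 11.8 ng/mL.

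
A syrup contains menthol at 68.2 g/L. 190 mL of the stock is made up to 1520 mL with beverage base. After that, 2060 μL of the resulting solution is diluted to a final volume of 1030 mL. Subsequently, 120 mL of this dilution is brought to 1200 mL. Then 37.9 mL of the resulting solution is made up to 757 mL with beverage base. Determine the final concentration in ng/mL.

Overall dilution factor = 8 × 500 × 10 × 19.97 = 7.99 × 10⁵.
68.2 g/L / 7.99 × 10⁵ = 8.54 × 10⁻⁵ g/L = 85.4 ng/mL.

85.4 ng/mL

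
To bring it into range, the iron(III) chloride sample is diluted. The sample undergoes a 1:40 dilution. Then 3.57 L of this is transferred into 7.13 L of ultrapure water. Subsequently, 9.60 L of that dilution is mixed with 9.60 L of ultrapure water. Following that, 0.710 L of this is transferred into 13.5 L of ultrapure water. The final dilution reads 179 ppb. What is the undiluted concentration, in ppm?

Overall dilution factor = 40 × 2.997 × 2 × 20.01 = 4799.
Original = 179 ppb × 4799 = 8.59 × 10⁵ ppb = 859 ppm.

859 ppm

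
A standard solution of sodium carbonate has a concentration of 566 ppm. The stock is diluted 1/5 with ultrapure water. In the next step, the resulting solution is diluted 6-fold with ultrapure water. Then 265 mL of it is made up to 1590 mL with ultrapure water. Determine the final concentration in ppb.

Overall dilution factor = 5 × 6 × 6 = 180.
566 ppm / 180 = 3.14 ppm = 3140 ppb.

3140 ppb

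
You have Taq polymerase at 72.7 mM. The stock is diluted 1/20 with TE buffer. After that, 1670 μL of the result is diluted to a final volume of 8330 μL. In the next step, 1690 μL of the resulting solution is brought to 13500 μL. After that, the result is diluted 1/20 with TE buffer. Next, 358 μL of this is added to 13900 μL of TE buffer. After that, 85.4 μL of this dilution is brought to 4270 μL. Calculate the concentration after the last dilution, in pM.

2290 pM

Overall dilution factor = 20 × 4.988 × 7.988 × 20 × 39.83 × 50 = 3.17 × 10⁷.
72.7 mM / 3.17 × 10⁷ = 2.29 × 10⁻⁶ mM = 2290 pM.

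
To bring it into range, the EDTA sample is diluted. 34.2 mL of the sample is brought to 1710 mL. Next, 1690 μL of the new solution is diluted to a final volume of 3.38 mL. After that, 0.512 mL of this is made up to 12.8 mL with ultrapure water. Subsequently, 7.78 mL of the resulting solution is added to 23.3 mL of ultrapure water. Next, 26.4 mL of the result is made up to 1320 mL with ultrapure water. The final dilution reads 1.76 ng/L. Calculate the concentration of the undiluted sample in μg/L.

Overall dilution factor = 50 × 2 × 25 × 3.995 × 50 = 4.99 × 10⁵.
Original = 1.76 ng/L × 4.99 × 10⁵ = 8.79 × 10⁵ ng/L = 879 μg/L.

879 μg/L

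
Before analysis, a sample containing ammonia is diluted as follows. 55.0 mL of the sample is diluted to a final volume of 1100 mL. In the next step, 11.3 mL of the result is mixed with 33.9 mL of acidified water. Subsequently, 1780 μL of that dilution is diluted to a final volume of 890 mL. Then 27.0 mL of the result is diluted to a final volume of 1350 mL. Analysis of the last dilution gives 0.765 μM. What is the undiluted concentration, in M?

1.53 M

Overall dilution factor = 20 × 4 × 500 × 50 = 2.00 × 10⁶.
Original = 0.765 μM × 2.00 × 10⁶ = 1.53 × 10⁶ μM = 1.53 M.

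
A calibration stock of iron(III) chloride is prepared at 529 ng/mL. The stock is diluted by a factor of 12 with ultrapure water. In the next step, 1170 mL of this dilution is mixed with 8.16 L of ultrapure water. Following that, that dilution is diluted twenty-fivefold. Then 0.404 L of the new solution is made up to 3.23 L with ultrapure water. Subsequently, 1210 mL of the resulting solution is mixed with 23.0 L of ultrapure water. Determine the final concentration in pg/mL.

1.38 pg/mL

Overall dilution factor = 12 × 7.974 × 25 × 7.995 × 20.01 = 3.83 × 10⁵.
529 ng/mL / 3.83 × 10⁵ = 1.38 × 10⁻³ ng/mL = 1.38 pg/mL.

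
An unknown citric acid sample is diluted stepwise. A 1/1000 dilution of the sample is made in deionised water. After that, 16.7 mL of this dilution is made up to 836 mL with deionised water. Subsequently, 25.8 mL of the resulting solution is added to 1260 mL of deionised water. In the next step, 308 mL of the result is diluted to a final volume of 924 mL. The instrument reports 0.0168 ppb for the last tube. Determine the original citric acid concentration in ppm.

126 ppm

Overall dilution factor = 1000 × 50.06 × 49.84 × 3 = 7.48 × 10⁶.
Original = 0.0168 ppb × 7.48 × 10⁶ = 1.26 × 10⁵ ppb = 126 ppm.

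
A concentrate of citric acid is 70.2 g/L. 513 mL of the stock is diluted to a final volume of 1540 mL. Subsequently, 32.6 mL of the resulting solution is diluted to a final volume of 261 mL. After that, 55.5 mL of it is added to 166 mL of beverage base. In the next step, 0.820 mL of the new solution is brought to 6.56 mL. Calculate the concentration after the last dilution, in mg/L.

91.5 mg/L

Overall dilution factor = 3.002 × 8.006 × 3.991 × 8 = 767.
70.2 g/L / 767 = 0.0915 g/L = 91.5 mg/L.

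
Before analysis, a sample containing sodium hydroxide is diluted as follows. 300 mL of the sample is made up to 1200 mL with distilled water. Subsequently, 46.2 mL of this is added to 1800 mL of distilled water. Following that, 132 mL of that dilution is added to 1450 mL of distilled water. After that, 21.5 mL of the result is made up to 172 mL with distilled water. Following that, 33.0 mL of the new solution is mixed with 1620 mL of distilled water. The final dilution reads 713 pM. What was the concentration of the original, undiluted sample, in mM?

0.547 mM

Overall dilution factor = 4 × 39.96 × 11.98 × 8 × 50.09 = 7.68 × 10⁵.
Original = 713 pM × 7.68 × 10⁵ = 5.47 × 10⁸ pM = 0.547 mM.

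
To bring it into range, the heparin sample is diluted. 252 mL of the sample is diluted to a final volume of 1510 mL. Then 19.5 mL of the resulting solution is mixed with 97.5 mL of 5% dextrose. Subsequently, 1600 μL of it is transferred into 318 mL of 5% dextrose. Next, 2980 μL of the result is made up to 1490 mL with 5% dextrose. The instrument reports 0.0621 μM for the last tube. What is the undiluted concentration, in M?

Overall dilution factor = 5.992 × 6 × 199.8 × 500 = 3.59 × 10⁶.
Original = 0.0621 μM × 3.59 × 10⁶ = 2.23 × 10⁵ μM = 0.223 M.

0.223 M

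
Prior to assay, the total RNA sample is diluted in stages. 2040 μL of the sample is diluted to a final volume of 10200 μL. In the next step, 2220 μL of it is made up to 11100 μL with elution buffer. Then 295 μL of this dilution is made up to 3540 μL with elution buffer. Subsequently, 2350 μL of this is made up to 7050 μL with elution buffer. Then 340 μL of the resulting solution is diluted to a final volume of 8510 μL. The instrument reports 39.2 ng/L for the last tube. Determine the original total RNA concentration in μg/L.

Overall dilution factor = 5 × 5 × 12 × 3 × 25.03 = 2.25 × 10⁴.
Original = 39.2 ng/L × 2.25 × 10⁴ = 8.83 × 10⁵ ng/L = 883 μg/L.

883 μg/L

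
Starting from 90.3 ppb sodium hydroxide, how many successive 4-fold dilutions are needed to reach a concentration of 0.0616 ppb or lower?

Need 4ⁿ ≥ 1466, so n ≥ log(1466)/log(4) = 5.26.
Minimum whole steps: n = 6.

6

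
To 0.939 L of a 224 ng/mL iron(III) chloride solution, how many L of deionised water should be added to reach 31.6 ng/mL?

V₂ = C₁V₁/C₂ = 224 × 0.939 / 31.6 = 6.66 L.
Diluent to add = V₂ − V₁ = 6.66 − 0.939 = 5.72 L.

5.72 L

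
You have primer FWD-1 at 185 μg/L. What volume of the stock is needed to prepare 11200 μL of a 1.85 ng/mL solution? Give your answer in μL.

112 μL

1.85 ng/mL = 1.85 μg/L.
V₁ = C₂V₂/C₁ = 1.85 × 11200 / 185 = 112 μL.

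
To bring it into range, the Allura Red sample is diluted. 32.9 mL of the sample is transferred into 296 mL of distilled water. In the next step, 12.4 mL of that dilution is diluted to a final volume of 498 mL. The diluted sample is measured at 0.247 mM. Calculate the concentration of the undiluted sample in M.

0.0992 M

Overall dilution factor = 9.997 × 40.16 = 401.
Original = 0.247 mM × 401 = 99.2 mM = 0.0992 M.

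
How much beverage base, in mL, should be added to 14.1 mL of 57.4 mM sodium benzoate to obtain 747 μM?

1070 mL

747 μM = 0.747 mM.
V₂ = C₁V₁/C₂ = 57.4 × 14.1 / 0.747 = 1083 mL.
Diluent to add = V₂ − V₁ = 1083 − 14.1 = 1070 mL.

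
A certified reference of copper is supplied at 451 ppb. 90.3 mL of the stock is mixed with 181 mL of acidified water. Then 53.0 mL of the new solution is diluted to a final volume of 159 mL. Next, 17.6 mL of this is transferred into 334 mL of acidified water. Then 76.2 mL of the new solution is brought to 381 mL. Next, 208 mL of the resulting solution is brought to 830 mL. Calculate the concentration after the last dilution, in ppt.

Overall dilution factor = 3.004 × 3 × 19.98 × 5 × 3.990 = 3593.
451 ppb / 3593 = 0.126 ppb = 126 ppt.

126 ppt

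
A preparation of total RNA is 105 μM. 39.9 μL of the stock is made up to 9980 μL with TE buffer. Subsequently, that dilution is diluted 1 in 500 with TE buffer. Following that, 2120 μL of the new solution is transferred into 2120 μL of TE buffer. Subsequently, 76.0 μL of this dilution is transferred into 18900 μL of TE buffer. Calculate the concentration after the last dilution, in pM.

Overall dilution factor = 250.1 × 500 × 2 × 249.7 = 6.25 × 10⁷.
105 μM / 6.25 × 10⁷ = 1.68 × 10⁻⁶ μM = 1.68 pM.

1.68 pM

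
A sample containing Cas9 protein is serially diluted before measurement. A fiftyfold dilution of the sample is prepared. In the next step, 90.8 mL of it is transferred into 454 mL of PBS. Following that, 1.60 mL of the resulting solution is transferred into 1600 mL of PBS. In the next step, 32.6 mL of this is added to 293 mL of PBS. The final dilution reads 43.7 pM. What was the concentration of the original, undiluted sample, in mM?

0.131 mM

Overall dilution factor = 50 × 6 × 1001 × 9.988 = 3.00 × 10⁶.
Original = 43.7 pM × 3.00 × 10⁶ = 1.31 × 10⁸ pM = 0.131 mM.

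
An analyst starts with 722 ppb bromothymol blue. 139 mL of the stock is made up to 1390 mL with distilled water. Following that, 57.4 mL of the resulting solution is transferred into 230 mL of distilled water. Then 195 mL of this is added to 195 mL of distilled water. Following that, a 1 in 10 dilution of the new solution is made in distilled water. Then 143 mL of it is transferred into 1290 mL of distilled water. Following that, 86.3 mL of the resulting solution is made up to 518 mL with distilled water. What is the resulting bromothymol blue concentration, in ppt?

Overall dilution factor = 10 × 5.007 × 2 × 10 × 10.02 × 6.002 = 6.02 × 10⁴.
722 ppb / 6.02 × 10⁴ = 0.0120 ppb = 12.0 ppt.

12.0 ppt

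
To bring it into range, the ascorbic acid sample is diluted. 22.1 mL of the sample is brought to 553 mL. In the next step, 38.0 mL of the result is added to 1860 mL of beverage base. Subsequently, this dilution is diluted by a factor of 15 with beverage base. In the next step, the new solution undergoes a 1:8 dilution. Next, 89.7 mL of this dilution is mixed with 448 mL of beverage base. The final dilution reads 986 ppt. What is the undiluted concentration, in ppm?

Overall dilution factor = 25.02 × 49.95 × 15 × 8 × 5.994 = 8.99 × 10⁵.
Original = 986 ppt × 8.99 × 10⁵ = 8.86 × 10⁸ ppt = 886 ppm.

886 ppm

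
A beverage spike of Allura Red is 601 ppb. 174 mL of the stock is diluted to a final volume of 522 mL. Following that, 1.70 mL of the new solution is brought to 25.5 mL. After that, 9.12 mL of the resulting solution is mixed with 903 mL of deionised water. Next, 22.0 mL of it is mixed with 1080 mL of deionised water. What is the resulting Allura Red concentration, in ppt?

Overall dilution factor = 3 × 15 × 100.0 × 50.09 = 2.25 × 10⁵.
601 ppb / 2.25 × 10⁵ = 2.67 × 10⁻³ ppb = 2.67 ppt.

2.67 ppt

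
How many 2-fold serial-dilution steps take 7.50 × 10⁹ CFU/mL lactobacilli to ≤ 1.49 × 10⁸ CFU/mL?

6

Need 2ⁿ ≥ 50.3, so n ≥ log(50.3)/log(2) = 5.65.
Minimum whole steps: n = 6.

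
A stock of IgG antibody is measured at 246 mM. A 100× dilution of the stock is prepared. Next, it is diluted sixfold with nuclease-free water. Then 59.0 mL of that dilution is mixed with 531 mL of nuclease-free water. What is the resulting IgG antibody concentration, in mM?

0.0410 mM

Overall dilution factor = 100 × 6 × 10 = 6000.
246 mM / 6000 = 0.0410 mM.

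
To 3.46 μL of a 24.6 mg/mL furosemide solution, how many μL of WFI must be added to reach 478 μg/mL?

478 μg/mL = 0.478 mg/mL.
V₂ = C₁V₁/C₂ = 24.6 × 3.46 / 0.478 = 178 μL.
Diluent to add = V₂ − V₁ = 178 − 3.46 = 175 μL.

175 μL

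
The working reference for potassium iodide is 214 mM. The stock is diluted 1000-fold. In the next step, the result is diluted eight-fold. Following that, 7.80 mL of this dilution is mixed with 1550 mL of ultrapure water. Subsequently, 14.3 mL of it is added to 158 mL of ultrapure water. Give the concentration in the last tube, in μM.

0.0111 μM

Overall dilution factor = 1000 × 8 × 199.7 × 12.05 = 1.93 × 10⁷.
214 mM / 1.93 × 10⁷ = 1.11 × 10⁻⁵ mM = 0.0111 μM.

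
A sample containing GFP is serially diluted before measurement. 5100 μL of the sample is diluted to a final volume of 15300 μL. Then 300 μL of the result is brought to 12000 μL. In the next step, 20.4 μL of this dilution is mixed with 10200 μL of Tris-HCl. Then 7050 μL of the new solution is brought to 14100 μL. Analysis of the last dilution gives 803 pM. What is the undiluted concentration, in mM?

0.0966 mM

Overall dilution factor = 3 × 40 × 501 × 2 = 1.20 × 10⁵.
Original = 803 pM × 1.20 × 10⁵ = 9.66 × 10⁷ pM = 0.0966 mM.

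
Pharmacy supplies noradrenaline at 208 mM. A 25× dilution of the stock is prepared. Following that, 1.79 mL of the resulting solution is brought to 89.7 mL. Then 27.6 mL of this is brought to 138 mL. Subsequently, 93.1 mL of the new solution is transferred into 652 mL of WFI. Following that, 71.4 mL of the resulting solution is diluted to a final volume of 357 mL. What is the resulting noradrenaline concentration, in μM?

Overall dilution factor = 25 × 50.11 × 5 × 8.003 × 5 = 2.51 × 10⁵.
208 mM / 2.51 × 10⁵ = 8.30 × 10⁻⁴ mM = 0.830 μM.

0.830 μM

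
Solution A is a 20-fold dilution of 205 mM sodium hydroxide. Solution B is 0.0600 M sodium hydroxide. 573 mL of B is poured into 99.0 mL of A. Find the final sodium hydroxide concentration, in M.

C_A = 205 mM / 20 = 10.2 mM.
C_B = 0.0600 M = 60.0 mM.
C_mix = (C_A·V_A + C_B·V_B)/(V_A + V_B) = (10.2×99.0 + 60.0×573) / 672.0 = 52.7 mM = 0.0527 M.

0.0527 M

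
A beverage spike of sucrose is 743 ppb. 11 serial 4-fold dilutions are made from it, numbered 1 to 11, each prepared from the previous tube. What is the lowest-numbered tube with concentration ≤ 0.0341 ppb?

tube 8

Tube n has concentration 743 ppb / 4ⁿ.
Need 4ⁿ ≥ 743 ppb / 0.0341 ppb = 2.18 × 10⁴, so n ≥ 7.21.
First such tube: n = 8.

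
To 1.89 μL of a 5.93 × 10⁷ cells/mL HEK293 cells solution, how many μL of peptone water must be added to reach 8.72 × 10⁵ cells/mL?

V₂ = C₁V₁/C₂ = 5.93 × 10⁷ × 1.89 / 8.72 × 10⁵ = 129 μL.
Diluent to add = V₂ − V₁ = 129 − 1.89 = 127 μL.

127 μL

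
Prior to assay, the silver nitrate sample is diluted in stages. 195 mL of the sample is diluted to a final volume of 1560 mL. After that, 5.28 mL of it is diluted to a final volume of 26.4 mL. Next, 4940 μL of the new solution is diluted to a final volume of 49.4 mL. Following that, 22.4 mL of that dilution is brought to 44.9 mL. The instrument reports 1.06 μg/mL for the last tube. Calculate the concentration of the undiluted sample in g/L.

Overall dilution factor = 8 × 5 × 10 × 2.004 = 802.
Original = 1.06 μg/mL × 802 = 850 μg/mL = 0.850 g/L.

0.850 g/L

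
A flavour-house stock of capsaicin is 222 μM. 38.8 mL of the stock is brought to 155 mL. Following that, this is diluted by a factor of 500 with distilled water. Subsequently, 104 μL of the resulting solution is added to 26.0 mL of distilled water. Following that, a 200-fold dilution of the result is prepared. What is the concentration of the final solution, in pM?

Overall dilution factor = 3.995 × 500 × 251 × 200 = 1.00 × 10⁸.
222 μM / 1.00 × 10⁸ = 2.21 × 10⁻⁶ μM = 2.21 pM.

2.21 pM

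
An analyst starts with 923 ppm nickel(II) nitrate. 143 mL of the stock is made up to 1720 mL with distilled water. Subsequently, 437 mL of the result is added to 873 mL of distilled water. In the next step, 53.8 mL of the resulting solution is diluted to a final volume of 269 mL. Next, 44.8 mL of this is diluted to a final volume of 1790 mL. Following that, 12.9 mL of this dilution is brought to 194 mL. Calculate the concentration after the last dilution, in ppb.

Overall dilution factor = 12.03 × 2.998 × 5 × 39.96 × 15.04 = 1.08 × 10⁵.
923 ppm / 1.08 × 10⁵ = 8.52 × 10⁻³ ppm = 8.52 ppb.

8.52 ppb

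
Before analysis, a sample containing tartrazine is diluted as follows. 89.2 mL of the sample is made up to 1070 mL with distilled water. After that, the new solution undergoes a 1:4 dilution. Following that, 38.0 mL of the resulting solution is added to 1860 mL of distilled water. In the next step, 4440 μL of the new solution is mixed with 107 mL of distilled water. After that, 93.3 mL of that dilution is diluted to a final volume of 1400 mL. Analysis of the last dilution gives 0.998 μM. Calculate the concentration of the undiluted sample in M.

Overall dilution factor = 12.00 × 4 × 49.95 × 25.10 × 15.01 = 9.03 × 10⁵.
Original = 0.998 μM × 9.03 × 10⁵ = 9.01 × 10⁵ μM = 0.901 M.

0.901 M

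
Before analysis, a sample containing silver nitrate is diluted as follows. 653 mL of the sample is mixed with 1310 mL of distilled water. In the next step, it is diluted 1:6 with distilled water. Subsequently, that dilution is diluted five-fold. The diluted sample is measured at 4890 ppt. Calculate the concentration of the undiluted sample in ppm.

Overall dilution factor = 3.006 × 6 × 5 = 90.2.
Original = 4890 ppt × 90.2 = 4.41 × 10⁵ ppt = 0.441 ppm.

0.441 ppm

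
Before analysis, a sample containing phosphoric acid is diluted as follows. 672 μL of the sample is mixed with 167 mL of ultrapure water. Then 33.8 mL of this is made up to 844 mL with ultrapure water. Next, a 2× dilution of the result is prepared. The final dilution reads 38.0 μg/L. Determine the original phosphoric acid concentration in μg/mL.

Overall dilution factor = 249.5 × 24.97 × 2 = 1.25 × 10⁴.
Original = 38.0 μg/L × 1.25 × 10⁴ = 4.74 × 10⁵ μg/L = 474 μg/mL.

474 μg/mL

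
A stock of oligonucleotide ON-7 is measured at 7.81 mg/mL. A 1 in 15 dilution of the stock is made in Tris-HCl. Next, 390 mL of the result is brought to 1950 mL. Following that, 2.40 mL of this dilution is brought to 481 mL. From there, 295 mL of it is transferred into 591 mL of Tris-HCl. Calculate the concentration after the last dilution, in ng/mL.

Overall dilution factor = 15 × 5 × 200.4 × 3.003 = 4.51 × 10⁴.
7.81 mg/mL / 4.51 × 10⁴ = 1.73 × 10⁻⁴ mg/mL = 173 ng/mL.

173 ng/mL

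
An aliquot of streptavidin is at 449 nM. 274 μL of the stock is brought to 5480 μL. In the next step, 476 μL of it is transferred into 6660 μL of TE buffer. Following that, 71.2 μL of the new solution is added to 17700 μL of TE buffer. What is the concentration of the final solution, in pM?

6.00 pM

Overall dilution factor = 20 × 14.99 × 249.6 = 7.48 × 10⁴.
449 nM / 7.48 × 10⁴ = 6.00 × 10⁻³ nM = 6.00 pM.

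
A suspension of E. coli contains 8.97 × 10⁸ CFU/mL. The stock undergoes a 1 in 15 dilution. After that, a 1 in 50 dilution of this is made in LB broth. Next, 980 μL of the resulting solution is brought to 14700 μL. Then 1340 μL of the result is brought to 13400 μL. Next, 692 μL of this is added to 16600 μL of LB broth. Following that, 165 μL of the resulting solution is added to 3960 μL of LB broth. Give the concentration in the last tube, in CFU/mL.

Overall dilution factor = 15 × 50 × 15 × 10 × 24.99 × 25 = 7.03 × 10⁷.
8.97 × 10⁸ CFU/mL / 7.03 × 10⁷ = 12.8 CFU/mL.

12.8 CFU/mL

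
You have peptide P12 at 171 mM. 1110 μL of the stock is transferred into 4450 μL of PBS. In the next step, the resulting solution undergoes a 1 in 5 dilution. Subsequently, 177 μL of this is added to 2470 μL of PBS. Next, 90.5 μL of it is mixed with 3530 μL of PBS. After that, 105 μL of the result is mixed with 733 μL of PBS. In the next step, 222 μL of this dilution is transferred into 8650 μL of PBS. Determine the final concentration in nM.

35.8 nM

Overall dilution factor = 5.009 × 5 × 14.95 × 40.01 × 7.981 × 39.96 = 4.78 × 10⁶.
171 mM / 4.78 × 10⁶ = 3.58 × 10⁻⁵ mM = 35.8 nM.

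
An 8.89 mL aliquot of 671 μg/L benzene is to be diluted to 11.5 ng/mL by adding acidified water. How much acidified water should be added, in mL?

11.5 ng/mL = 11.5 μg/L.
V₂ = C₁V₁/C₂ = 671 × 8.89 / 11.5 = 519 mL.
Diluent to add = V₂ − V₁ = 519 − 8.89 = 510 mL.

510 mL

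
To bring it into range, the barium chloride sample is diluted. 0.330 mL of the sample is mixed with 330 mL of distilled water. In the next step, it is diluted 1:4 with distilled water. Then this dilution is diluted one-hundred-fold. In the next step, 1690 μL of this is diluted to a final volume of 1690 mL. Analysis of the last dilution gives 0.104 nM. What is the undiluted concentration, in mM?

41.6 mM

Overall dilution factor = 1001 × 4 × 100 × 1000 = 4.00 × 10⁸.
Original = 0.104 nM × 4.00 × 10⁸ = 4.16 × 10⁷ nM = 41.6 mM.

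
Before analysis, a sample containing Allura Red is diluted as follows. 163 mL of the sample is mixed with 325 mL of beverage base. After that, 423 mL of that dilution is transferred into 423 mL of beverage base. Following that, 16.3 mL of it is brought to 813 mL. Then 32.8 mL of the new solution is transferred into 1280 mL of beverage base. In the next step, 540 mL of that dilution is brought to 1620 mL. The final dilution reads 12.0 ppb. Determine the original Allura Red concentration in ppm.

430 ppm

Overall dilution factor = 2.994 × 2 × 49.88 × 40.02 × 3 = 3.59 × 10⁴.
Original = 12.0 ppb × 3.59 × 10⁴ = 4.30 × 10⁵ ppb = 430 ppm.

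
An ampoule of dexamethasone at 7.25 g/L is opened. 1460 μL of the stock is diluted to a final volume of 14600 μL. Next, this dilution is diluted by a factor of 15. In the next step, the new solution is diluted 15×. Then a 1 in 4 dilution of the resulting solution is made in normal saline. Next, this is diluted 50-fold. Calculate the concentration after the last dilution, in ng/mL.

16.1 ng/mL

Overall dilution factor = 10 × 15 × 15 × 4 × 50 = 4.50 × 10⁵.
7.25 g/L / 4.50 × 10⁵ = 1.61 × 10⁻⁵ g/L = 16.1 ng/mL.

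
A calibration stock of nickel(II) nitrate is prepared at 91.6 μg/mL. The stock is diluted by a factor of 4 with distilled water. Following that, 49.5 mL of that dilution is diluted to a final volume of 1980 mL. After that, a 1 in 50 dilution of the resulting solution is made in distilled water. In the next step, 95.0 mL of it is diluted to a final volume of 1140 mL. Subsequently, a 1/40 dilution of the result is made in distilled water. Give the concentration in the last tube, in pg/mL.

23.9 pg/mL

Overall dilution factor = 4 × 40 × 50 × 12 × 40 = 3.84 × 10⁶.
91.6 μg/mL / 3.84 × 10⁶ = 2.39 × 10⁻⁵ μg/mL = 23.9 pg/mL.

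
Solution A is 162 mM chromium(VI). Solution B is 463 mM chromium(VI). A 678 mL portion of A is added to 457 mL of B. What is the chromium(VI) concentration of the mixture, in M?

C_mix = (C_A·V_A + C_B·V_B)/(V_A + V_B) = (162×678 + 463×457) / 1135 = 283 mM = 0.283 M.

0.283 M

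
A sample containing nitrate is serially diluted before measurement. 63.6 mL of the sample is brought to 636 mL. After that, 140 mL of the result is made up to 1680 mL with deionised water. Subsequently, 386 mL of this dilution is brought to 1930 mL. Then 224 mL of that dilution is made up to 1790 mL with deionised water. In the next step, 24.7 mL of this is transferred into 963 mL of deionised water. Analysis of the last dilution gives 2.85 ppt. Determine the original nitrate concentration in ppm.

0.546 ppm

Overall dilution factor = 10 × 12 × 5 × 7.991 × 39.99 = 1.92 × 10⁵.
Original = 2.85 ppt × 1.92 × 10⁵ = 5.46 × 10⁵ ppt = 0.546 ppm.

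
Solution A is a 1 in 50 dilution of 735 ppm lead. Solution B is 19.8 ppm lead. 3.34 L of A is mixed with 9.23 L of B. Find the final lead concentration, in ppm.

C_A = 735 ppm / 50 = 14.7 ppm.
C_mix = (C_A·V_A + C_B·V_B)/(V_A + V_B) = (14.7×3.34 + 19.8×9.23) / 12.57 = 18.4 ppm.

18.4 ppm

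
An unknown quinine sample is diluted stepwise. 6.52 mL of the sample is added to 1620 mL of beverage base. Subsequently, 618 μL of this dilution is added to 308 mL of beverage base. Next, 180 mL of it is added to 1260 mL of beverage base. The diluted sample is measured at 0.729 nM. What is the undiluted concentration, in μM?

Overall dilution factor = 249.5 × 499.4 × 8 = 9.97 × 10⁵.
Original = 0.729 nM × 9.97 × 10⁵ = 7.27 × 10⁵ nM = 727 μM.

727 μM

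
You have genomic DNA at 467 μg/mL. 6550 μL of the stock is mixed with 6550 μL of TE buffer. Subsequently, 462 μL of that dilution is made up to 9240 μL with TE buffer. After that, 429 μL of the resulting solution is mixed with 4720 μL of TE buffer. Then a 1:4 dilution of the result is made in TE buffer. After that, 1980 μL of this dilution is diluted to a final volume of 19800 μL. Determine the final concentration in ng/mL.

Overall dilution factor = 2 × 20 × 12.00 × 4 × 10 = 1.92 × 10⁴.
467 μg/mL / 1.92 × 10⁴ = 0.0243 μg/mL = 24.3 ng/mL.

24.3 ng/mL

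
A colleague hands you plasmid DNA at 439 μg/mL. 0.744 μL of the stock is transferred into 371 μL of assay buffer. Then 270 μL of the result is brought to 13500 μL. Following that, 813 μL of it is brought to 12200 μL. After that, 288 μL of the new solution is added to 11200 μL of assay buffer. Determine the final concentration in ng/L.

Overall dilution factor = 499.7 × 50 × 15.01 × 39.89 = 1.50 × 10⁷.
439 μg/mL / 1.50 × 10⁷ = 2.94 × 10⁻⁵ μg/mL = 29.4 ng/L.

29.4 ng/L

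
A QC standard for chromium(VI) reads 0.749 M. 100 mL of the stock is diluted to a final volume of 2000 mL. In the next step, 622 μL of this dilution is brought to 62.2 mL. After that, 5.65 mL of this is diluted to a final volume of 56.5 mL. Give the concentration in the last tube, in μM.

Overall dilution factor = 20 × 100 × 10 = 2.00 × 10⁴.
0.749 M / 2.00 × 10⁴ = 3.74 × 10⁻⁵ M = 37.4 μM.

37.4 μM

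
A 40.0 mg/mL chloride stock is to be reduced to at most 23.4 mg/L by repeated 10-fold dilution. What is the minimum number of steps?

4

Need 10ⁿ ≥ 1709, so n ≥ log(1709)/log(10) = 3.23.
Minimum whole steps: n = 4.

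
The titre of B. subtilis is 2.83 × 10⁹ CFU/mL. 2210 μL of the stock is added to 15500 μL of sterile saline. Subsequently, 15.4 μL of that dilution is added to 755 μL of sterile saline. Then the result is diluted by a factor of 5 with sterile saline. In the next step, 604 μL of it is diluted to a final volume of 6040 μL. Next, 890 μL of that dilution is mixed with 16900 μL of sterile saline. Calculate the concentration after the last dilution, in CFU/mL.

7060 CFU/mL

Overall dilution factor = 8.014 × 50.03 × 5 × 10 × 19.99 = 4.01 × 10⁵.
2.83 × 10⁹ CFU/mL / 4.01 × 10⁵ = 7060 CFU/mL.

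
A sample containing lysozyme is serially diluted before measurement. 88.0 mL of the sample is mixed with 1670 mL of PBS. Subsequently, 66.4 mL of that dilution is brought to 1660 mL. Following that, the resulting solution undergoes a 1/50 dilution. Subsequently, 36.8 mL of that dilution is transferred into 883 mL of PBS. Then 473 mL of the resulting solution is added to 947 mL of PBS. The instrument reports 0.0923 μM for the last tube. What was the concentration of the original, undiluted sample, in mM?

Overall dilution factor = 19.98 × 25 × 50 × 24.99 × 3.002 = 1.87 × 10⁶.
Original = 0.0923 μM × 1.87 × 10⁶ = 1.73 × 10⁵ μM = 173 mM.

173 mM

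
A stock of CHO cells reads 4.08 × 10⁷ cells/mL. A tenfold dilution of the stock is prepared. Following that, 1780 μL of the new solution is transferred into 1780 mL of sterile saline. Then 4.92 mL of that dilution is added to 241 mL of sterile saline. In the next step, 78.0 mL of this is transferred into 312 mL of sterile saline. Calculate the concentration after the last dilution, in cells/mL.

16.3 cells/mL

Overall dilution factor = 10 × 1001 × 49.98 × 5 = 2.50 × 10⁶.
4.08 × 10⁷ cells/mL / 2.50 × 10⁶ = 16.3 cells/mL.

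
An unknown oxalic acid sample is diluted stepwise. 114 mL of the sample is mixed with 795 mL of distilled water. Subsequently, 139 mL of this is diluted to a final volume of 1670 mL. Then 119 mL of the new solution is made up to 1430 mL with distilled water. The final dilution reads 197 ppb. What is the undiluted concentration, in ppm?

Overall dilution factor = 7.974 × 12.01 × 12.02 = 1151.
Original = 197 ppb × 1151 = 2.27 × 10⁵ ppb = 227 ppm.

227 ppm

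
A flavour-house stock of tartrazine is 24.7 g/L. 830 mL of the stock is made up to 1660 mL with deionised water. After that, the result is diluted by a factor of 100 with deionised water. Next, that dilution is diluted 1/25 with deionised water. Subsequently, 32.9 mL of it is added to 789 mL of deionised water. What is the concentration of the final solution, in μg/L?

198 μg/L

Overall dilution factor = 2 × 100 × 25 × 24.98 = 1.25 × 10⁵.
24.7 g/L / 1.25 × 10⁵ = 1.98 × 10⁻⁴ g/L = 198 μg/L.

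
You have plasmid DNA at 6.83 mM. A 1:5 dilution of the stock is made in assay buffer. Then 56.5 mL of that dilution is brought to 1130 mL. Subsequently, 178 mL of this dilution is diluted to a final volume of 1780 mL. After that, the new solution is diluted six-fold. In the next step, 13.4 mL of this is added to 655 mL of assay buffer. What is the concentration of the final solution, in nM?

Overall dilution factor = 5 × 20 × 10 × 6 × 49.88 = 2.99 × 10⁵.
6.83 mM / 2.99 × 10⁵ = 2.28 × 10⁻⁵ mM = 22.8 nM.

22.8 nM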